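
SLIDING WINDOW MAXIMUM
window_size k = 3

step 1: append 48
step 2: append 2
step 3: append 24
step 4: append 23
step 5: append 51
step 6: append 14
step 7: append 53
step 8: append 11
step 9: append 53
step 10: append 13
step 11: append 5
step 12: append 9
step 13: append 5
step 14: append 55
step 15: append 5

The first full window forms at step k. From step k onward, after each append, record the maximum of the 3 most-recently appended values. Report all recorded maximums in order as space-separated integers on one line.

step 1: append 48 -> window=[48] (not full yet)
step 2: append 2 -> window=[48, 2] (not full yet)
step 3: append 24 -> window=[48, 2, 24] -> max=48
step 4: append 23 -> window=[2, 24, 23] -> max=24
step 5: append 51 -> window=[24, 23, 51] -> max=51
step 6: append 14 -> window=[23, 51, 14] -> max=51
step 7: append 53 -> window=[51, 14, 53] -> max=53
step 8: append 11 -> window=[14, 53, 11] -> max=53
step 9: append 53 -> window=[53, 11, 53] -> max=53
step 10: append 13 -> window=[11, 53, 13] -> max=53
step 11: append 5 -> window=[53, 13, 5] -> max=53
step 12: append 9 -> window=[13, 5, 9] -> max=13
step 13: append 5 -> window=[5, 9, 5] -> max=9
step 14: append 55 -> window=[9, 5, 55] -> max=55
step 15: append 5 -> window=[5, 55, 5] -> max=55

Answer: 48 24 51 51 53 53 53 53 53 13 9 55 55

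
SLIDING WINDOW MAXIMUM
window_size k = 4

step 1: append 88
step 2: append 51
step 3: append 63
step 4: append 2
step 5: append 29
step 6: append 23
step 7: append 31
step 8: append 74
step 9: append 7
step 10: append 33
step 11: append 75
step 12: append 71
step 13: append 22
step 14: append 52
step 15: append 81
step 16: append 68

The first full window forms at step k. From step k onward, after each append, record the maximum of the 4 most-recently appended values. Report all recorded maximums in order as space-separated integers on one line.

step 1: append 88 -> window=[88] (not full yet)
step 2: append 51 -> window=[88, 51] (not full yet)
step 3: append 63 -> window=[88, 51, 63] (not full yet)
step 4: append 2 -> window=[88, 51, 63, 2] -> max=88
step 5: append 29 -> window=[51, 63, 2, 29] -> max=63
step 6: append 23 -> window=[63, 2, 29, 23] -> max=63
step 7: append 31 -> window=[2, 29, 23, 31] -> max=31
step 8: append 74 -> window=[29, 23, 31, 74] -> max=74
step 9: append 7 -> window=[23, 31, 74, 7] -> max=74
step 10: append 33 -> window=[31, 74, 7, 33] -> max=74
step 11: append 75 -> window=[74, 7, 33, 75] -> max=75
step 12: append 71 -> window=[7, 33, 75, 71] -> max=75
step 13: append 22 -> window=[33, 75, 71, 22] -> max=75
step 14: append 52 -> window=[75, 71, 22, 52] -> max=75
step 15: append 81 -> window=[71, 22, 52, 81] -> max=81
step 16: append 68 -> window=[22, 52, 81, 68] -> max=81

Answer: 88 63 63 31 74 74 74 75 75 75 75 81 81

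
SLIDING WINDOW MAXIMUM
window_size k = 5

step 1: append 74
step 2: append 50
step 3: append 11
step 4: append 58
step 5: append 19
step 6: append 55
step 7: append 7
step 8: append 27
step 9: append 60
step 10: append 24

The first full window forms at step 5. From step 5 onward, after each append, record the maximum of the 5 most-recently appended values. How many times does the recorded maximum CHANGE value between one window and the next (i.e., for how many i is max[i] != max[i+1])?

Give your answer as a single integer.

Answer: 2

Derivation:
step 1: append 74 -> window=[74] (not full yet)
step 2: append 50 -> window=[74, 50] (not full yet)
step 3: append 11 -> window=[74, 50, 11] (not full yet)
step 4: append 58 -> window=[74, 50, 11, 58] (not full yet)
step 5: append 19 -> window=[74, 50, 11, 58, 19] -> max=74
step 6: append 55 -> window=[50, 11, 58, 19, 55] -> max=58
step 7: append 7 -> window=[11, 58, 19, 55, 7] -> max=58
step 8: append 27 -> window=[58, 19, 55, 7, 27] -> max=58
step 9: append 60 -> window=[19, 55, 7, 27, 60] -> max=60
step 10: append 24 -> window=[55, 7, 27, 60, 24] -> max=60
Recorded maximums: 74 58 58 58 60 60
Changes between consecutive maximums: 2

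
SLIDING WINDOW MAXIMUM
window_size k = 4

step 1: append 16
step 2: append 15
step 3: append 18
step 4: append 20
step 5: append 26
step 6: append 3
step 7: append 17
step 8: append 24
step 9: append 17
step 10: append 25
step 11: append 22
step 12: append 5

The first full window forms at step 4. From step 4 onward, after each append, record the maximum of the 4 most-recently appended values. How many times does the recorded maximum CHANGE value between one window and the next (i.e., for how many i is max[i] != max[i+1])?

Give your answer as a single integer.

step 1: append 16 -> window=[16] (not full yet)
step 2: append 15 -> window=[16, 15] (not full yet)
step 3: append 18 -> window=[16, 15, 18] (not full yet)
step 4: append 20 -> window=[16, 15, 18, 20] -> max=20
step 5: append 26 -> window=[15, 18, 20, 26] -> max=26
step 6: append 3 -> window=[18, 20, 26, 3] -> max=26
step 7: append 17 -> window=[20, 26, 3, 17] -> max=26
step 8: append 24 -> window=[26, 3, 17, 24] -> max=26
step 9: append 17 -> window=[3, 17, 24, 17] -> max=24
step 10: append 25 -> window=[17, 24, 17, 25] -> max=25
step 11: append 22 -> window=[24, 17, 25, 22] -> max=25
step 12: append 5 -> window=[17, 25, 22, 5] -> max=25
Recorded maximums: 20 26 26 26 26 24 25 25 25
Changes between consecutive maximums: 3

Answer: 3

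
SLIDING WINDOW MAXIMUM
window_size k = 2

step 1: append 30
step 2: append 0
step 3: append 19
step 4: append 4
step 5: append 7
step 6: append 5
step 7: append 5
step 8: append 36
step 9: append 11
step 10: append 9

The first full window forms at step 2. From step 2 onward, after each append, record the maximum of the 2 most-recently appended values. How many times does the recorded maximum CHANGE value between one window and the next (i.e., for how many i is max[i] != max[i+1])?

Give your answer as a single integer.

Answer: 5

Derivation:
step 1: append 30 -> window=[30] (not full yet)
step 2: append 0 -> window=[30, 0] -> max=30
step 3: append 19 -> window=[0, 19] -> max=19
step 4: append 4 -> window=[19, 4] -> max=19
step 5: append 7 -> window=[4, 7] -> max=7
step 6: append 5 -> window=[7, 5] -> max=7
step 7: append 5 -> window=[5, 5] -> max=5
step 8: append 36 -> window=[5, 36] -> max=36
step 9: append 11 -> window=[36, 11] -> max=36
step 10: append 9 -> window=[11, 9] -> max=11
Recorded maximums: 30 19 19 7 7 5 36 36 11
Changes between consecutive maximums: 5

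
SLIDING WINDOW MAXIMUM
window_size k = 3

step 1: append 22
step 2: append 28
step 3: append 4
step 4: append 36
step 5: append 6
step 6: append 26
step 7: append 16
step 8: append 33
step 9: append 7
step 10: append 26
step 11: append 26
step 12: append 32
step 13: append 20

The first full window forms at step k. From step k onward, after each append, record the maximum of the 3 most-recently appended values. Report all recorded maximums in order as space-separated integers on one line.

Answer: 28 36 36 36 26 33 33 33 26 32 32

Derivation:
step 1: append 22 -> window=[22] (not full yet)
step 2: append 28 -> window=[22, 28] (not full yet)
step 3: append 4 -> window=[22, 28, 4] -> max=28
step 4: append 36 -> window=[28, 4, 36] -> max=36
step 5: append 6 -> window=[4, 36, 6] -> max=36
step 6: append 26 -> window=[36, 6, 26] -> max=36
step 7: append 16 -> window=[6, 26, 16] -> max=26
step 8: append 33 -> window=[26, 16, 33] -> max=33
step 9: append 7 -> window=[16, 33, 7] -> max=33
step 10: append 26 -> window=[33, 7, 26] -> max=33
step 11: append 26 -> window=[7, 26, 26] -> max=26
step 12: append 32 -> window=[26, 26, 32] -> max=32
step 13: append 20 -> window=[26, 32, 20] -> max=32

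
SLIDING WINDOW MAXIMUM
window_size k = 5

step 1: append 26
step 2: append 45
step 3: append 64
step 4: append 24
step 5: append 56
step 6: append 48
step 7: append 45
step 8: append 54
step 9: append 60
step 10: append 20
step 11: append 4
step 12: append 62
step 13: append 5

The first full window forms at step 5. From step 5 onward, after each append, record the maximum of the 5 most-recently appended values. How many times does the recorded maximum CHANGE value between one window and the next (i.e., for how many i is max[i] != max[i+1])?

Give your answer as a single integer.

Answer: 3

Derivation:
step 1: append 26 -> window=[26] (not full yet)
step 2: append 45 -> window=[26, 45] (not full yet)
step 3: append 64 -> window=[26, 45, 64] (not full yet)
step 4: append 24 -> window=[26, 45, 64, 24] (not full yet)
step 5: append 56 -> window=[26, 45, 64, 24, 56] -> max=64
step 6: append 48 -> window=[45, 64, 24, 56, 48] -> max=64
step 7: append 45 -> window=[64, 24, 56, 48, 45] -> max=64
step 8: append 54 -> window=[24, 56, 48, 45, 54] -> max=56
step 9: append 60 -> window=[56, 48, 45, 54, 60] -> max=60
step 10: append 20 -> window=[48, 45, 54, 60, 20] -> max=60
step 11: append 4 -> window=[45, 54, 60, 20, 4] -> max=60
step 12: append 62 -> window=[54, 60, 20, 4, 62] -> max=62
step 13: append 5 -> window=[60, 20, 4, 62, 5] -> max=62
Recorded maximums: 64 64 64 56 60 60 60 62 62
Changes between consecutive maximums: 3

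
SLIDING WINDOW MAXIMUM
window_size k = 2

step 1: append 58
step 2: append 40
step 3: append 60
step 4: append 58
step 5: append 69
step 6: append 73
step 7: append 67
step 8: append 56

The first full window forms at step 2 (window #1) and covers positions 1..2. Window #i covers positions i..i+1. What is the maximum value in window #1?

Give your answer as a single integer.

step 1: append 58 -> window=[58] (not full yet)
step 2: append 40 -> window=[58, 40] -> max=58
Window #1 max = 58

Answer: 58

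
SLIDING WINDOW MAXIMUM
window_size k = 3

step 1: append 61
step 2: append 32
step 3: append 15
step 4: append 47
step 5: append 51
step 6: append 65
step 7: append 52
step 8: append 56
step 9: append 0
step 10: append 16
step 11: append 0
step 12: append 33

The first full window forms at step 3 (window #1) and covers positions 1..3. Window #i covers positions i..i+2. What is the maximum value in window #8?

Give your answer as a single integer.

step 1: append 61 -> window=[61] (not full yet)
step 2: append 32 -> window=[61, 32] (not full yet)
step 3: append 15 -> window=[61, 32, 15] -> max=61
step 4: append 47 -> window=[32, 15, 47] -> max=47
step 5: append 51 -> window=[15, 47, 51] -> max=51
step 6: append 65 -> window=[47, 51, 65] -> max=65
step 7: append 52 -> window=[51, 65, 52] -> max=65
step 8: append 56 -> window=[65, 52, 56] -> max=65
step 9: append 0 -> window=[52, 56, 0] -> max=56
step 10: append 16 -> window=[56, 0, 16] -> max=56
Window #8 max = 56

Answer: 56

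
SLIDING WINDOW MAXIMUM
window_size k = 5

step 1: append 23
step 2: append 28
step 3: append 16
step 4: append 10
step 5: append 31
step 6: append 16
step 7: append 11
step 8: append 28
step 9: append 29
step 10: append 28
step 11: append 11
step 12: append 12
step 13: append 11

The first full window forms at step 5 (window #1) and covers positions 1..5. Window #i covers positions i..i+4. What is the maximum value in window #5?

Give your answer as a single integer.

Answer: 31

Derivation:
step 1: append 23 -> window=[23] (not full yet)
step 2: append 28 -> window=[23, 28] (not full yet)
step 3: append 16 -> window=[23, 28, 16] (not full yet)
step 4: append 10 -> window=[23, 28, 16, 10] (not full yet)
step 5: append 31 -> window=[23, 28, 16, 10, 31] -> max=31
step 6: append 16 -> window=[28, 16, 10, 31, 16] -> max=31
step 7: append 11 -> window=[16, 10, 31, 16, 11] -> max=31
step 8: append 28 -> window=[10, 31, 16, 11, 28] -> max=31
step 9: append 29 -> window=[31, 16, 11, 28, 29] -> max=31
Window #5 max = 31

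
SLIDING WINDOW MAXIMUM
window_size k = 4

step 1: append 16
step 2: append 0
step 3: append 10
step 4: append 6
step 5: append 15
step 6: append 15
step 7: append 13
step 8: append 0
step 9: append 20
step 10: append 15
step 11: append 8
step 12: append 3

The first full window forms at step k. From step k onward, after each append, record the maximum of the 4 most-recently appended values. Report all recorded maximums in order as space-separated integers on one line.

Answer: 16 15 15 15 15 20 20 20 20

Derivation:
step 1: append 16 -> window=[16] (not full yet)
step 2: append 0 -> window=[16, 0] (not full yet)
step 3: append 10 -> window=[16, 0, 10] (not full yet)
step 4: append 6 -> window=[16, 0, 10, 6] -> max=16
step 5: append 15 -> window=[0, 10, 6, 15] -> max=15
step 6: append 15 -> window=[10, 6, 15, 15] -> max=15
step 7: append 13 -> window=[6, 15, 15, 13] -> max=15
step 8: append 0 -> window=[15, 15, 13, 0] -> max=15
step 9: append 20 -> window=[15, 13, 0, 20] -> max=20
step 10: append 15 -> window=[13, 0, 20, 15] -> max=20
step 11: append 8 -> window=[0, 20, 15, 8] -> max=20
step 12: append 3 -> window=[20, 15, 8, 3] -> max=20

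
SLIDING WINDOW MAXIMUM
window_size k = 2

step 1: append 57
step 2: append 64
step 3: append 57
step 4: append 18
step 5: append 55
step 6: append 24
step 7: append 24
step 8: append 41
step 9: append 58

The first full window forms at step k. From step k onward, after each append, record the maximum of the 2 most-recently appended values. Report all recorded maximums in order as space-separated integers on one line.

Answer: 64 64 57 55 55 24 41 58

Derivation:
step 1: append 57 -> window=[57] (not full yet)
step 2: append 64 -> window=[57, 64] -> max=64
step 3: append 57 -> window=[64, 57] -> max=64
step 4: append 18 -> window=[57, 18] -> max=57
step 5: append 55 -> window=[18, 55] -> max=55
step 6: append 24 -> window=[55, 24] -> max=55
step 7: append 24 -> window=[24, 24] -> max=24
step 8: append 41 -> window=[24, 41] -> max=41
step 9: append 58 -> window=[41, 58] -> max=58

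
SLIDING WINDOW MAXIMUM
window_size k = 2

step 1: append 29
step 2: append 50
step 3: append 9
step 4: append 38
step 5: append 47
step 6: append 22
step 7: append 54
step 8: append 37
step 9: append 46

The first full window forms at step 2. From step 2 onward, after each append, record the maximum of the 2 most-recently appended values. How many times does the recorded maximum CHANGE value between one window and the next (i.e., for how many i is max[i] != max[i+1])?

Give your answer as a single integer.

Answer: 4

Derivation:
step 1: append 29 -> window=[29] (not full yet)
step 2: append 50 -> window=[29, 50] -> max=50
step 3: append 9 -> window=[50, 9] -> max=50
step 4: append 38 -> window=[9, 38] -> max=38
step 5: append 47 -> window=[38, 47] -> max=47
step 6: append 22 -> window=[47, 22] -> max=47
step 7: append 54 -> window=[22, 54] -> max=54
step 8: append 37 -> window=[54, 37] -> max=54
step 9: append 46 -> window=[37, 46] -> max=46
Recorded maximums: 50 50 38 47 47 54 54 46
Changes between consecutive maximums: 4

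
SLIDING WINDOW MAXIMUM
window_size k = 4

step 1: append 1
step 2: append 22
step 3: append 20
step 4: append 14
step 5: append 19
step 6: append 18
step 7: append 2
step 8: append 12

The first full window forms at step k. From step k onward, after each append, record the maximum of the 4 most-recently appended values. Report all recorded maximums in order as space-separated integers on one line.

step 1: append 1 -> window=[1] (not full yet)
step 2: append 22 -> window=[1, 22] (not full yet)
step 3: append 20 -> window=[1, 22, 20] (not full yet)
step 4: append 14 -> window=[1, 22, 20, 14] -> max=22
step 5: append 19 -> window=[22, 20, 14, 19] -> max=22
step 6: append 18 -> window=[20, 14, 19, 18] -> max=20
step 7: append 2 -> window=[14, 19, 18, 2] -> max=19
step 8: append 12 -> window=[19, 18, 2, 12] -> max=19

Answer: 22 22 20 19 19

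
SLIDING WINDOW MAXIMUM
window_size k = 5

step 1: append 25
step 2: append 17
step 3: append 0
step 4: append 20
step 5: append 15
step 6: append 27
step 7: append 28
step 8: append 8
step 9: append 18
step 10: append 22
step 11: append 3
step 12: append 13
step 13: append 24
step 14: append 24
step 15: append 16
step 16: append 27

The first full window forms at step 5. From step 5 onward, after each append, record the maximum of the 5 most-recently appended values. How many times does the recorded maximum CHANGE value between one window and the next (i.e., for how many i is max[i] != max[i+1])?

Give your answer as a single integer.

step 1: append 25 -> window=[25] (not full yet)
step 2: append 17 -> window=[25, 17] (not full yet)
step 3: append 0 -> window=[25, 17, 0] (not full yet)
step 4: append 20 -> window=[25, 17, 0, 20] (not full yet)
step 5: append 15 -> window=[25, 17, 0, 20, 15] -> max=25
step 6: append 27 -> window=[17, 0, 20, 15, 27] -> max=27
step 7: append 28 -> window=[0, 20, 15, 27, 28] -> max=28
step 8: append 8 -> window=[20, 15, 27, 28, 8] -> max=28
step 9: append 18 -> window=[15, 27, 28, 8, 18] -> max=28
step 10: append 22 -> window=[27, 28, 8, 18, 22] -> max=28
step 11: append 3 -> window=[28, 8, 18, 22, 3] -> max=28
step 12: append 13 -> window=[8, 18, 22, 3, 13] -> max=22
step 13: append 24 -> window=[18, 22, 3, 13, 24] -> max=24
step 14: append 24 -> window=[22, 3, 13, 24, 24] -> max=24
step 15: append 16 -> window=[3, 13, 24, 24, 16] -> max=24
step 16: append 27 -> window=[13, 24, 24, 16, 27] -> max=27
Recorded maximums: 25 27 28 28 28 28 28 22 24 24 24 27
Changes between consecutive maximums: 5

Answer: 5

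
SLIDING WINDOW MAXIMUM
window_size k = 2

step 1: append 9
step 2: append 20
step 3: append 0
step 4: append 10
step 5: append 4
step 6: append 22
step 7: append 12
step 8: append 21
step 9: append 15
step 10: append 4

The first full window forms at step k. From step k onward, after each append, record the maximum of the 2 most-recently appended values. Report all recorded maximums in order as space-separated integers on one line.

step 1: append 9 -> window=[9] (not full yet)
step 2: append 20 -> window=[9, 20] -> max=20
step 3: append 0 -> window=[20, 0] -> max=20
step 4: append 10 -> window=[0, 10] -> max=10
step 5: append 4 -> window=[10, 4] -> max=10
step 6: append 22 -> window=[4, 22] -> max=22
step 7: append 12 -> window=[22, 12] -> max=22
step 8: append 21 -> window=[12, 21] -> max=21
step 9: append 15 -> window=[21, 15] -> max=21
step 10: append 4 -> window=[15, 4] -> max=15

Answer: 20 20 10 10 22 22 21 21 15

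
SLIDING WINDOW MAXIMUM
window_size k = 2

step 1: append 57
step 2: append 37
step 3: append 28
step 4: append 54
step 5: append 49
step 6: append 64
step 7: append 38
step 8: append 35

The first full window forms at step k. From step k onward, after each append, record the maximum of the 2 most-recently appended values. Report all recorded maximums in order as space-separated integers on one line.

step 1: append 57 -> window=[57] (not full yet)
step 2: append 37 -> window=[57, 37] -> max=57
step 3: append 28 -> window=[37, 28] -> max=37
step 4: append 54 -> window=[28, 54] -> max=54
step 5: append 49 -> window=[54, 49] -> max=54
step 6: append 64 -> window=[49, 64] -> max=64
step 7: append 38 -> window=[64, 38] -> max=64
step 8: append 35 -> window=[38, 35] -> max=38

Answer: 57 37 54 54 64 64 38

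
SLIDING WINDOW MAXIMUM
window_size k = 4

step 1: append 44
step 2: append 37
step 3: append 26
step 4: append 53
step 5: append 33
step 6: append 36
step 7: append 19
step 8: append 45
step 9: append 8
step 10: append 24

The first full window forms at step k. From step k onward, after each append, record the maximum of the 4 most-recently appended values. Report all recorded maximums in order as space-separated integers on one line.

step 1: append 44 -> window=[44] (not full yet)
step 2: append 37 -> window=[44, 37] (not full yet)
step 3: append 26 -> window=[44, 37, 26] (not full yet)
step 4: append 53 -> window=[44, 37, 26, 53] -> max=53
step 5: append 33 -> window=[37, 26, 53, 33] -> max=53
step 6: append 36 -> window=[26, 53, 33, 36] -> max=53
step 7: append 19 -> window=[53, 33, 36, 19] -> max=53
step 8: append 45 -> window=[33, 36, 19, 45] -> max=45
step 9: append 8 -> window=[36, 19, 45, 8] -> max=45
step 10: append 24 -> window=[19, 45, 8, 24] -> max=45

Answer: 53 53 53 53 45 45 45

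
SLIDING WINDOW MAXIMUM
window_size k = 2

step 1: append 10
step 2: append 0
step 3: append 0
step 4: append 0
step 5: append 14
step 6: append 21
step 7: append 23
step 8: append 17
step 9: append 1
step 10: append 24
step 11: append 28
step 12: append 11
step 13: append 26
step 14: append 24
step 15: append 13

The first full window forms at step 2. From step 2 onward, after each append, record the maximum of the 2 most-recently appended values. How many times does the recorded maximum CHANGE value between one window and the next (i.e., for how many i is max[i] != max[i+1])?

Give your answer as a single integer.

step 1: append 10 -> window=[10] (not full yet)
step 2: append 0 -> window=[10, 0] -> max=10
step 3: append 0 -> window=[0, 0] -> max=0
step 4: append 0 -> window=[0, 0] -> max=0
step 5: append 14 -> window=[0, 14] -> max=14
step 6: append 21 -> window=[14, 21] -> max=21
step 7: append 23 -> window=[21, 23] -> max=23
step 8: append 17 -> window=[23, 17] -> max=23
step 9: append 1 -> window=[17, 1] -> max=17
step 10: append 24 -> window=[1, 24] -> max=24
step 11: append 28 -> window=[24, 28] -> max=28
step 12: append 11 -> window=[28, 11] -> max=28
step 13: append 26 -> window=[11, 26] -> max=26
step 14: append 24 -> window=[26, 24] -> max=26
step 15: append 13 -> window=[24, 13] -> max=24
Recorded maximums: 10 0 0 14 21 23 23 17 24 28 28 26 26 24
Changes between consecutive maximums: 9

Answer: 9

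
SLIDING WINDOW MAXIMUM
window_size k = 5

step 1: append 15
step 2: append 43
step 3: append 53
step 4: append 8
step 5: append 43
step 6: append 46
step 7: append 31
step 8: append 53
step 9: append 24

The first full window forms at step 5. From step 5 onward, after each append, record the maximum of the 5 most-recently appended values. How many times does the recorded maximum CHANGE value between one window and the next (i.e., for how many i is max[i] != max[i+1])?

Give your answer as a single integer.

Answer: 0

Derivation:
step 1: append 15 -> window=[15] (not full yet)
step 2: append 43 -> window=[15, 43] (not full yet)
step 3: append 53 -> window=[15, 43, 53] (not full yet)
step 4: append 8 -> window=[15, 43, 53, 8] (not full yet)
step 5: append 43 -> window=[15, 43, 53, 8, 43] -> max=53
step 6: append 46 -> window=[43, 53, 8, 43, 46] -> max=53
step 7: append 31 -> window=[53, 8, 43, 46, 31] -> max=53
step 8: append 53 -> window=[8, 43, 46, 31, 53] -> max=53
step 9: append 24 -> window=[43, 46, 31, 53, 24] -> max=53
Recorded maximums: 53 53 53 53 53
Changes between consecutive maximums: 0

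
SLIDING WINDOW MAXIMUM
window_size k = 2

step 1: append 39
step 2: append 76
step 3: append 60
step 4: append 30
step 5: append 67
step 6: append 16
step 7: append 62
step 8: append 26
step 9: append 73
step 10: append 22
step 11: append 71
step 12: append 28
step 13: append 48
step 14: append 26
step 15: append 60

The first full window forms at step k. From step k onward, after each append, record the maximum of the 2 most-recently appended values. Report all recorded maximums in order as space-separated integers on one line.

step 1: append 39 -> window=[39] (not full yet)
step 2: append 76 -> window=[39, 76] -> max=76
step 3: append 60 -> window=[76, 60] -> max=76
step 4: append 30 -> window=[60, 30] -> max=60
step 5: append 67 -> window=[30, 67] -> max=67
step 6: append 16 -> window=[67, 16] -> max=67
step 7: append 62 -> window=[16, 62] -> max=62
step 8: append 26 -> window=[62, 26] -> max=62
step 9: append 73 -> window=[26, 73] -> max=73
step 10: append 22 -> window=[73, 22] -> max=73
step 11: append 71 -> window=[22, 71] -> max=71
step 12: append 28 -> window=[71, 28] -> max=71
step 13: append 48 -> window=[28, 48] -> max=48
step 14: append 26 -> window=[48, 26] -> max=48
step 15: append 60 -> window=[26, 60] -> max=60

Answer: 76 76 60 67 67 62 62 73 73 71 71 48 48 60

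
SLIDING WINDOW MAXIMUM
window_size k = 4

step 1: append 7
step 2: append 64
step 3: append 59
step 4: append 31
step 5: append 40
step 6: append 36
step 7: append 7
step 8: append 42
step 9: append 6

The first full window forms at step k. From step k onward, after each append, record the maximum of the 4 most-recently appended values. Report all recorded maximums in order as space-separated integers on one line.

step 1: append 7 -> window=[7] (not full yet)
step 2: append 64 -> window=[7, 64] (not full yet)
step 3: append 59 -> window=[7, 64, 59] (not full yet)
step 4: append 31 -> window=[7, 64, 59, 31] -> max=64
step 5: append 40 -> window=[64, 59, 31, 40] -> max=64
step 6: append 36 -> window=[59, 31, 40, 36] -> max=59
step 7: append 7 -> window=[31, 40, 36, 7] -> max=40
step 8: append 42 -> window=[40, 36, 7, 42] -> max=42
step 9: append 6 -> window=[36, 7, 42, 6] -> max=42

Answer: 64 64 59 40 42 42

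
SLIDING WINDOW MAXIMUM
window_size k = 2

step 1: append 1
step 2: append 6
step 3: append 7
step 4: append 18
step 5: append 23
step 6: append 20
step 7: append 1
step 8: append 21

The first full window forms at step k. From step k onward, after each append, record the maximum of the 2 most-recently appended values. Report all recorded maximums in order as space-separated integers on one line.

Answer: 6 7 18 23 23 20 21

Derivation:
step 1: append 1 -> window=[1] (not full yet)
step 2: append 6 -> window=[1, 6] -> max=6
step 3: append 7 -> window=[6, 7] -> max=7
step 4: append 18 -> window=[7, 18] -> max=18
step 5: append 23 -> window=[18, 23] -> max=23
step 6: append 20 -> window=[23, 20] -> max=23
step 7: append 1 -> window=[20, 1] -> max=20
step 8: append 21 -> window=[1, 21] -> max=21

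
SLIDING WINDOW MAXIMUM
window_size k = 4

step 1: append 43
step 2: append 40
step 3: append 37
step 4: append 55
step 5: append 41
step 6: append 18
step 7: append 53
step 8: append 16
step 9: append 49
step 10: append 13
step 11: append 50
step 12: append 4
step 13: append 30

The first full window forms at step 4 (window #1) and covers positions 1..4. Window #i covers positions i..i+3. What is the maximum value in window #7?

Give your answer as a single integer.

step 1: append 43 -> window=[43] (not full yet)
step 2: append 40 -> window=[43, 40] (not full yet)
step 3: append 37 -> window=[43, 40, 37] (not full yet)
step 4: append 55 -> window=[43, 40, 37, 55] -> max=55
step 5: append 41 -> window=[40, 37, 55, 41] -> max=55
step 6: append 18 -> window=[37, 55, 41, 18] -> max=55
step 7: append 53 -> window=[55, 41, 18, 53] -> max=55
step 8: append 16 -> window=[41, 18, 53, 16] -> max=53
step 9: append 49 -> window=[18, 53, 16, 49] -> max=53
step 10: append 13 -> window=[53, 16, 49, 13] -> max=53
Window #7 max = 53

Answer: 53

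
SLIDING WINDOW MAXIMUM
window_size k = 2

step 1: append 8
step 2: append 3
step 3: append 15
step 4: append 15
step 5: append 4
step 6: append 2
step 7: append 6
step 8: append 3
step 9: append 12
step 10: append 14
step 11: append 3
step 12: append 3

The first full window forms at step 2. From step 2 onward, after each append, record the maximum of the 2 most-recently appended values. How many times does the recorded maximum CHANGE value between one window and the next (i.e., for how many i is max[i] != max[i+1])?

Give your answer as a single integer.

step 1: append 8 -> window=[8] (not full yet)
step 2: append 3 -> window=[8, 3] -> max=8
step 3: append 15 -> window=[3, 15] -> max=15
step 4: append 15 -> window=[15, 15] -> max=15
step 5: append 4 -> window=[15, 4] -> max=15
step 6: append 2 -> window=[4, 2] -> max=4
step 7: append 6 -> window=[2, 6] -> max=6
step 8: append 3 -> window=[6, 3] -> max=6
step 9: append 12 -> window=[3, 12] -> max=12
step 10: append 14 -> window=[12, 14] -> max=14
step 11: append 3 -> window=[14, 3] -> max=14
step 12: append 3 -> window=[3, 3] -> max=3
Recorded maximums: 8 15 15 15 4 6 6 12 14 14 3
Changes between consecutive maximums: 6

Answer: 6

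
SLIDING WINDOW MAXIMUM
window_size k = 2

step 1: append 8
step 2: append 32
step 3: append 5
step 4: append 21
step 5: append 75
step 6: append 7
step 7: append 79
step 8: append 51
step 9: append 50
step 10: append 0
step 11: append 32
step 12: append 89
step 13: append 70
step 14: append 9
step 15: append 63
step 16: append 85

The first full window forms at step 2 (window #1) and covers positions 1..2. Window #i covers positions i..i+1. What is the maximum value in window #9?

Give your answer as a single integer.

Answer: 50

Derivation:
step 1: append 8 -> window=[8] (not full yet)
step 2: append 32 -> window=[8, 32] -> max=32
step 3: append 5 -> window=[32, 5] -> max=32
step 4: append 21 -> window=[5, 21] -> max=21
step 5: append 75 -> window=[21, 75] -> max=75
step 6: append 7 -> window=[75, 7] -> max=75
step 7: append 79 -> window=[7, 79] -> max=79
step 8: append 51 -> window=[79, 51] -> max=79
step 9: append 50 -> window=[51, 50] -> max=51
step 10: append 0 -> window=[50, 0] -> max=50
Window #9 max = 50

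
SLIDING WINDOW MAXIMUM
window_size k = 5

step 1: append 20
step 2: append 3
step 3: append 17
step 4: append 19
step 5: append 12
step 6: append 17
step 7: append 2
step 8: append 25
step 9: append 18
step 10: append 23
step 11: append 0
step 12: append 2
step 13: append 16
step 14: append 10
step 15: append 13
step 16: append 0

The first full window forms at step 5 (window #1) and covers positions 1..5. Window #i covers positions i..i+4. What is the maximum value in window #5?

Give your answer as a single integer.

Answer: 25

Derivation:
step 1: append 20 -> window=[20] (not full yet)
step 2: append 3 -> window=[20, 3] (not full yet)
step 3: append 17 -> window=[20, 3, 17] (not full yet)
step 4: append 19 -> window=[20, 3, 17, 19] (not full yet)
step 5: append 12 -> window=[20, 3, 17, 19, 12] -> max=20
step 6: append 17 -> window=[3, 17, 19, 12, 17] -> max=19
step 7: append 2 -> window=[17, 19, 12, 17, 2] -> max=19
step 8: append 25 -> window=[19, 12, 17, 2, 25] -> max=25
step 9: append 18 -> window=[12, 17, 2, 25, 18] -> max=25
Window #5 max = 25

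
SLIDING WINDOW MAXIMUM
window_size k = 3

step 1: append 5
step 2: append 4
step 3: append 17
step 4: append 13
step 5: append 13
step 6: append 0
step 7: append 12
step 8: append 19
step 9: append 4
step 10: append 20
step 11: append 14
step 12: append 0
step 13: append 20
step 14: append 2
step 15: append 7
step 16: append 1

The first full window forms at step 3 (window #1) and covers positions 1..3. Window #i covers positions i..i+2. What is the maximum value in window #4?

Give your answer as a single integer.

Answer: 13

Derivation:
step 1: append 5 -> window=[5] (not full yet)
step 2: append 4 -> window=[5, 4] (not full yet)
step 3: append 17 -> window=[5, 4, 17] -> max=17
step 4: append 13 -> window=[4, 17, 13] -> max=17
step 5: append 13 -> window=[17, 13, 13] -> max=17
step 6: append 0 -> window=[13, 13, 0] -> max=13
Window #4 max = 13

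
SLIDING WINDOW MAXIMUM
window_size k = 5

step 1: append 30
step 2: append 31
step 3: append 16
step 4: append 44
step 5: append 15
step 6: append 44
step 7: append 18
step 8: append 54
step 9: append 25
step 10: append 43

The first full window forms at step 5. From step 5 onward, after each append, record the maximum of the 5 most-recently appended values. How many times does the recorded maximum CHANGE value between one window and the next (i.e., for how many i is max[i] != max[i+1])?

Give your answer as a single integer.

Answer: 1

Derivation:
step 1: append 30 -> window=[30] (not full yet)
step 2: append 31 -> window=[30, 31] (not full yet)
step 3: append 16 -> window=[30, 31, 16] (not full yet)
step 4: append 44 -> window=[30, 31, 16, 44] (not full yet)
step 5: append 15 -> window=[30, 31, 16, 44, 15] -> max=44
step 6: append 44 -> window=[31, 16, 44, 15, 44] -> max=44
step 7: append 18 -> window=[16, 44, 15, 44, 18] -> max=44
step 8: append 54 -> window=[44, 15, 44, 18, 54] -> max=54
step 9: append 25 -> window=[15, 44, 18, 54, 25] -> max=54
step 10: append 43 -> window=[44, 18, 54, 25, 43] -> max=54
Recorded maximums: 44 44 44 54 54 54
Changes between consecutive maximums: 1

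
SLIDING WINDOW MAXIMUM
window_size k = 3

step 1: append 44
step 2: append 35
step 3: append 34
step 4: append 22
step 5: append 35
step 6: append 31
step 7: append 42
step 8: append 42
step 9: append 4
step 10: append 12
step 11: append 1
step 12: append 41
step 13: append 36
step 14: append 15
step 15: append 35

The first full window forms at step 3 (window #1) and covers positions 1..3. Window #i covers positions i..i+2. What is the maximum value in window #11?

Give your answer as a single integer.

step 1: append 44 -> window=[44] (not full yet)
step 2: append 35 -> window=[44, 35] (not full yet)
step 3: append 34 -> window=[44, 35, 34] -> max=44
step 4: append 22 -> window=[35, 34, 22] -> max=35
step 5: append 35 -> window=[34, 22, 35] -> max=35
step 6: append 31 -> window=[22, 35, 31] -> max=35
step 7: append 42 -> window=[35, 31, 42] -> max=42
step 8: append 42 -> window=[31, 42, 42] -> max=42
step 9: append 4 -> window=[42, 42, 4] -> max=42
step 10: append 12 -> window=[42, 4, 12] -> max=42
step 11: append 1 -> window=[4, 12, 1] -> max=12
step 12: append 41 -> window=[12, 1, 41] -> max=41
step 13: append 36 -> window=[1, 41, 36] -> max=41
Window #11 max = 41

Answer: 41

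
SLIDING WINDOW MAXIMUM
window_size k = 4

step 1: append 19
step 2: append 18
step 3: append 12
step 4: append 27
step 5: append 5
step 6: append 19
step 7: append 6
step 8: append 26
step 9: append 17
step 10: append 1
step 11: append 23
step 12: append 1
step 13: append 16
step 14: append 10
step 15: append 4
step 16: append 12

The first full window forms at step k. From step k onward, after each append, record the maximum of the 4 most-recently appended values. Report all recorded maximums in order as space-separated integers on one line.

step 1: append 19 -> window=[19] (not full yet)
step 2: append 18 -> window=[19, 18] (not full yet)
step 3: append 12 -> window=[19, 18, 12] (not full yet)
step 4: append 27 -> window=[19, 18, 12, 27] -> max=27
step 5: append 5 -> window=[18, 12, 27, 5] -> max=27
step 6: append 19 -> window=[12, 27, 5, 19] -> max=27
step 7: append 6 -> window=[27, 5, 19, 6] -> max=27
step 8: append 26 -> window=[5, 19, 6, 26] -> max=26
step 9: append 17 -> window=[19, 6, 26, 17] -> max=26
step 10: append 1 -> window=[6, 26, 17, 1] -> max=26
step 11: append 23 -> window=[26, 17, 1, 23] -> max=26
step 12: append 1 -> window=[17, 1, 23, 1] -> max=23
step 13: append 16 -> window=[1, 23, 1, 16] -> max=23
step 14: append 10 -> window=[23, 1, 16, 10] -> max=23
step 15: append 4 -> window=[1, 16, 10, 4] -> max=16
step 16: append 12 -> window=[16, 10, 4, 12] -> max=16

Answer: 27 27 27 27 26 26 26 26 23 23 23 16 16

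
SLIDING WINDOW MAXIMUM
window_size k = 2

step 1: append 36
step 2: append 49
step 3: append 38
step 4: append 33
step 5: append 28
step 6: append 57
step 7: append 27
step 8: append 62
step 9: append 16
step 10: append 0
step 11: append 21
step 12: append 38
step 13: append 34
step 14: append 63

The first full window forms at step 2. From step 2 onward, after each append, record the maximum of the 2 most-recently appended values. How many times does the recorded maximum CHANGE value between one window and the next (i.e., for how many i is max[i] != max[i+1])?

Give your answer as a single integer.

Answer: 8

Derivation:
step 1: append 36 -> window=[36] (not full yet)
step 2: append 49 -> window=[36, 49] -> max=49
step 3: append 38 -> window=[49, 38] -> max=49
step 4: append 33 -> window=[38, 33] -> max=38
step 5: append 28 -> window=[33, 28] -> max=33
step 6: append 57 -> window=[28, 57] -> max=57
step 7: append 27 -> window=[57, 27] -> max=57
step 8: append 62 -> window=[27, 62] -> max=62
step 9: append 16 -> window=[62, 16] -> max=62
step 10: append 0 -> window=[16, 0] -> max=16
step 11: append 21 -> window=[0, 21] -> max=21
step 12: append 38 -> window=[21, 38] -> max=38
step 13: append 34 -> window=[38, 34] -> max=38
step 14: append 63 -> window=[34, 63] -> max=63
Recorded maximums: 49 49 38 33 57 57 62 62 16 21 38 38 63
Changes between consecutive maximums: 8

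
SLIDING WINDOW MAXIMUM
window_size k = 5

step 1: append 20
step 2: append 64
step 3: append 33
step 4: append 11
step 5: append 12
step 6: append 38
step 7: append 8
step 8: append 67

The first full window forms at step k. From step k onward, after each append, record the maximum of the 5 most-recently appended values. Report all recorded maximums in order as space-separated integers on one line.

step 1: append 20 -> window=[20] (not full yet)
step 2: append 64 -> window=[20, 64] (not full yet)
step 3: append 33 -> window=[20, 64, 33] (not full yet)
step 4: append 11 -> window=[20, 64, 33, 11] (not full yet)
step 5: append 12 -> window=[20, 64, 33, 11, 12] -> max=64
step 6: append 38 -> window=[64, 33, 11, 12, 38] -> max=64
step 7: append 8 -> window=[33, 11, 12, 38, 8] -> max=38
step 8: append 67 -> window=[11, 12, 38, 8, 67] -> max=67

Answer: 64 64 38 67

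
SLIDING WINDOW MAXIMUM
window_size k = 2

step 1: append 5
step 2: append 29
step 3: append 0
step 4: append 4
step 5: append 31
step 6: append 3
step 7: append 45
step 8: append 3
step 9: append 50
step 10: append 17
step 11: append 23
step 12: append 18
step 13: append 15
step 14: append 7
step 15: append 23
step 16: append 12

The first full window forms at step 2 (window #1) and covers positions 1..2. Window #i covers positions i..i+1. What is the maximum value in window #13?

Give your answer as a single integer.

step 1: append 5 -> window=[5] (not full yet)
step 2: append 29 -> window=[5, 29] -> max=29
step 3: append 0 -> window=[29, 0] -> max=29
step 4: append 4 -> window=[0, 4] -> max=4
step 5: append 31 -> window=[4, 31] -> max=31
step 6: append 3 -> window=[31, 3] -> max=31
step 7: append 45 -> window=[3, 45] -> max=45
step 8: append 3 -> window=[45, 3] -> max=45
step 9: append 50 -> window=[3, 50] -> max=50
step 10: append 17 -> window=[50, 17] -> max=50
step 11: append 23 -> window=[17, 23] -> max=23
step 12: append 18 -> window=[23, 18] -> max=23
step 13: append 15 -> window=[18, 15] -> max=18
step 14: append 7 -> window=[15, 7] -> max=15
Window #13 max = 15

Answer: 15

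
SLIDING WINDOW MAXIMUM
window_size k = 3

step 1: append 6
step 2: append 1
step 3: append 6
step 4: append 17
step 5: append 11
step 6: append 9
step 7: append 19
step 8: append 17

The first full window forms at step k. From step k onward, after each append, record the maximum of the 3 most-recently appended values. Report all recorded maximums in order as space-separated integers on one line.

Answer: 6 17 17 17 19 19

Derivation:
step 1: append 6 -> window=[6] (not full yet)
step 2: append 1 -> window=[6, 1] (not full yet)
step 3: append 6 -> window=[6, 1, 6] -> max=6
step 4: append 17 -> window=[1, 6, 17] -> max=17
step 5: append 11 -> window=[6, 17, 11] -> max=17
step 6: append 9 -> window=[17, 11, 9] -> max=17
step 7: append 19 -> window=[11, 9, 19] -> max=19
step 8: append 17 -> window=[9, 19, 17] -> max=19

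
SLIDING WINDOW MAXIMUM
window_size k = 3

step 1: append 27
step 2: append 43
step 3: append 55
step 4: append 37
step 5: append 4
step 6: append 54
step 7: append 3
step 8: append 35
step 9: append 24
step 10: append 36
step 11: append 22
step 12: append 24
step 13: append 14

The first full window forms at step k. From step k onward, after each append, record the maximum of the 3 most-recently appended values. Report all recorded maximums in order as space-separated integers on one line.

step 1: append 27 -> window=[27] (not full yet)
step 2: append 43 -> window=[27, 43] (not full yet)
step 3: append 55 -> window=[27, 43, 55] -> max=55
step 4: append 37 -> window=[43, 55, 37] -> max=55
step 5: append 4 -> window=[55, 37, 4] -> max=55
step 6: append 54 -> window=[37, 4, 54] -> max=54
step 7: append 3 -> window=[4, 54, 3] -> max=54
step 8: append 35 -> window=[54, 3, 35] -> max=54
step 9: append 24 -> window=[3, 35, 24] -> max=35
step 10: append 36 -> window=[35, 24, 36] -> max=36
step 11: append 22 -> window=[24, 36, 22] -> max=36
step 12: append 24 -> window=[36, 22, 24] -> max=36
step 13: append 14 -> window=[22, 24, 14] -> max=24

Answer: 55 55 55 54 54 54 35 36 36 36 24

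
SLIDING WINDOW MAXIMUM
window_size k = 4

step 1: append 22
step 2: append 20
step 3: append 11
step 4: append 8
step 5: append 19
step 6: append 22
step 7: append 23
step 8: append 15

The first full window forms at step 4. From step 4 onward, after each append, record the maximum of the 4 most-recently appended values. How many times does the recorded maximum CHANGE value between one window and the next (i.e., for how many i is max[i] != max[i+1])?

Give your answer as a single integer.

Answer: 3

Derivation:
step 1: append 22 -> window=[22] (not full yet)
step 2: append 20 -> window=[22, 20] (not full yet)
step 3: append 11 -> window=[22, 20, 11] (not full yet)
step 4: append 8 -> window=[22, 20, 11, 8] -> max=22
step 5: append 19 -> window=[20, 11, 8, 19] -> max=20
step 6: append 22 -> window=[11, 8, 19, 22] -> max=22
step 7: append 23 -> window=[8, 19, 22, 23] -> max=23
step 8: append 15 -> window=[19, 22, 23, 15] -> max=23
Recorded maximums: 22 20 22 23 23
Changes between consecutive maximums: 3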